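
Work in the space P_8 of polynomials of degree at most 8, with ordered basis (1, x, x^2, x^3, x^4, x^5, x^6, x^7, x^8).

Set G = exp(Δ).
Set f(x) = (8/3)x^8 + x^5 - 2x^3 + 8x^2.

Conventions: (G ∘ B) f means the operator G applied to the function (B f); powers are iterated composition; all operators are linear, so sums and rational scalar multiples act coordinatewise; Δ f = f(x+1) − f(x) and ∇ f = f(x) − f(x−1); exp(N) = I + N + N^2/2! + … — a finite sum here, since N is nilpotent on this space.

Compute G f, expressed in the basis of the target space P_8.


g(x) = (8/3)x^8 + (64/3)x^7 + (448/3)x^6 + (2243/3)x^5 + 2805x^4 + (23350/3)x^3 + (45628/3)x^2 + (56365/3)x + 11098

order-1 term: (64/3)x^7 + (224/3)x^6 + (448/3)x^5 + (575/3)x^4 + (478/3)x^3 + (236/3)x^2 + (109/3)x + 29/3
order-2 term: (224/3)x^6 + 448x^5 + (3920/3)x^4 + 2250x^3 + (7034/3)x^2 + 1373x + 1067/3
order-3 term: (448/3)x^5 + 1120x^4 + (11200/3)x^3 + 6730x^2 + (19354/3)x + 2599
order-4 term: (560/3)x^4 + (4480/3)x^3 + (14560/3)x^2 + (22415/3)x + 4546
order-5 term: (448/3)x^3 + 1120x^2 + (8960/3)x + 2801
order-6 term: (224/3)x^2 + 448x + 2128/3
order-7 term: (64/3)x + 224/3
order-8 term: 8/3
the series for exp(Δ) f terminates at order 8
exp(Δ) f = (8/3)x^8 + (64/3)x^7 + (448/3)x^6 + (2243/3)x^5 + 2805x^4 + (23350/3)x^3 + (45628/3)x^2 + (56365/3)x + 11098


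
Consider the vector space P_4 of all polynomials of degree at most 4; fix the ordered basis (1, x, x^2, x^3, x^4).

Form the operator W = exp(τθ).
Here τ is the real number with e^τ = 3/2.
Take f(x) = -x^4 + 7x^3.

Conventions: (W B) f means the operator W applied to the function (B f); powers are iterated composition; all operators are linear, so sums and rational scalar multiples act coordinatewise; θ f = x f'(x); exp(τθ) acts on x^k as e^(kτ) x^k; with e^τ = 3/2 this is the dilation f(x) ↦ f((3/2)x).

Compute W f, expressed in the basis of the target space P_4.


exp(τθ) x^k = e^(kτ) x^k; with e^τ = 3/2 this sends x^k to (3/2)^k x^k
x^3 ↦ 27/8 x^3
x^4 ↦ 81/16 x^4
applying this coordinatewise to f: exp(τθ) f = -(81/16)x^4 + (189/8)x^3

the image equals g(x) = -(81/16)x^4 + (189/8)x^3


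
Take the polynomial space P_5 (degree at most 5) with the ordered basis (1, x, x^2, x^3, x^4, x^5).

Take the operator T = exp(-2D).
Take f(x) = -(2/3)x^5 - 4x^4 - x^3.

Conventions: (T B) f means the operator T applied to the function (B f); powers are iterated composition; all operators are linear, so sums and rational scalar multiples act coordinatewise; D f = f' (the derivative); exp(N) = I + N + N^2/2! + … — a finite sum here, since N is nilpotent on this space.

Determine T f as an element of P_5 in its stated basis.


the result is g(x) = -(2/3)x^5 + (8/3)x^4 + (13/3)x^3 - (110/3)x^2 + (188/3)x - 104/3

order-1 term: (20/3)x^4 + 32x^3 + 6x^2
order-2 term: -(80/3)x^3 - 96x^2 - 12x
order-3 term: (160/3)x^2 + 128x + 8
order-4 term: -(160/3)x - 64
order-5 term: 64/3
the series for exp(-2D) f terminates at order 5
exp(-2D) f = -(2/3)x^5 + (8/3)x^4 + (13/3)x^3 - (110/3)x^2 + (188/3)x - 104/3


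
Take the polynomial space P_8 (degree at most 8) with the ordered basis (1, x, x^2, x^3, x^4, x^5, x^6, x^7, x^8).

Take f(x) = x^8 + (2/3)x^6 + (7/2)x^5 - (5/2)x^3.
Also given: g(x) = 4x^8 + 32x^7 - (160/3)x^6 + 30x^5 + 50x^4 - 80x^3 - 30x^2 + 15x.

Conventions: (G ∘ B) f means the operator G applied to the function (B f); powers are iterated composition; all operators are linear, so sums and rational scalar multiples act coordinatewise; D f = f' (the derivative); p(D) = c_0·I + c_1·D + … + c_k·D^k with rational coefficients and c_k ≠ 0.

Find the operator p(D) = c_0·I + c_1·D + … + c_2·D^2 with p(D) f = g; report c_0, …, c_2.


D^0 f = x^8 + (2/3)x^6 + (7/2)x^5 - (5/2)x^3
D^1 f = 8x^7 + 4x^5 + (35/2)x^4 - (15/2)x^2
D^2 f = 56x^6 + 20x^4 + 70x^3 - 15x
matching coefficients of g against c_0 f + c_1 Df + … from the top degree down determines the c_i
solution: c_0 = 4, c_1 = 4, c_2 = -1

p(D) = 4·I + 4·D − D^2, i.e. c_0 = 4, c_1 = 4, c_2 = -1


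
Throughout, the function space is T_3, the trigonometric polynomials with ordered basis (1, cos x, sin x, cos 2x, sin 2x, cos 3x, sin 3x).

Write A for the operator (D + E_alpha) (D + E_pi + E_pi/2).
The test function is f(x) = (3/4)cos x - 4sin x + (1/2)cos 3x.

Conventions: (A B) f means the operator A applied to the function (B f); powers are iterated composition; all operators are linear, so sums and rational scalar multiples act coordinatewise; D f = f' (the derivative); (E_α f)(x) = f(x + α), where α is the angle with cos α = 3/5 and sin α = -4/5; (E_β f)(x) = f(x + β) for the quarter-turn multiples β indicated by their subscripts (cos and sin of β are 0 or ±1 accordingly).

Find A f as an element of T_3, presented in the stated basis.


D f = -4cos x - (3/4)sin x - (3/2)sin 3x
E_pi f = -(3/4)cos x + 4sin x - (1/2)cos 3x
E_pi/2 f = -4cos x - (3/4)sin x + (1/2)sin 3x
(D + E_pi + E_pi/2) f = -(35/4)cos x + (5/2)sin x - (1/2)cos 3x - sin 3x
D (D + E_pi + E_pi/2) f = (5/2)cos x + (35/4)sin x - 3cos 3x + (3/2)sin 3x
E_alpha (D + E_pi + E_pi/2) f = -(29/4)cos x - (11/2)sin x + (41/50)cos 3x + (19/25)sin 3x
(D + E_alpha) (D + E_pi + E_pi/2) f = -(19/4)cos x + (13/4)sin x - (109/50)cos 3x + (113/50)sin 3x

g(x) = -(19/4)cos x + (13/4)sin x - (109/50)cos 3x + (113/50)sin 3x


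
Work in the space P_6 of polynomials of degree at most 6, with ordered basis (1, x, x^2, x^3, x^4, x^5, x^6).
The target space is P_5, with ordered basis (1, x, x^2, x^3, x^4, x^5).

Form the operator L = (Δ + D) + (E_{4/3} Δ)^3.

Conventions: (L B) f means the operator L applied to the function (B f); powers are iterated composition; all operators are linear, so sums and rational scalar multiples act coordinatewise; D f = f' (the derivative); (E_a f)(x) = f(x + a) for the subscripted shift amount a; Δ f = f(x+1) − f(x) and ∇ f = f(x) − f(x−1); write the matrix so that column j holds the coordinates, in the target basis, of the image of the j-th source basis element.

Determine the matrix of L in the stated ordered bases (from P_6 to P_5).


the matrix is [[0, 2, 1, 7, 133, 1831, 20461]; [0, 0, 4, 3, 28, 665, 10986]; [0, 0, 0, 6, 6, 70, 1995]; [0, 0, 0, 0, 8, 10, 140]; [0, 0, 0, 0, 0, 10, 15]; [0, 0, 0, 0, 0, 0, 12]] (rows listed top to bottom)

image of 1: 0
image of x: 2
image of x^2: 4x + 1
image of x^3: 6x^2 + 3x + 7
image of x^4: 8x^3 + 6x^2 + 28x + 133
image of x^5: 10x^4 + 10x^3 + 70x^2 + 665x + 1831
image of x^6: 12x^5 + 15x^4 + 140x^3 + 1995x^2 + 10986x + 20461
each image's coordinates form column j of the matrix


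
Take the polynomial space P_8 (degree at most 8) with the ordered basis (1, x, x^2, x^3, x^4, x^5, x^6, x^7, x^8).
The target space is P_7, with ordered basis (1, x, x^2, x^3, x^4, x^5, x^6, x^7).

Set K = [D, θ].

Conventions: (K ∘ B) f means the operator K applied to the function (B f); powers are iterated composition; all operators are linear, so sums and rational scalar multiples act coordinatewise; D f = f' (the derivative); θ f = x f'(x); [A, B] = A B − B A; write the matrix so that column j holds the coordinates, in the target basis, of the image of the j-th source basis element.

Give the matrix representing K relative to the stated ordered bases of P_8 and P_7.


the matrix is [[0, 1, 0, 0, 0, 0, 0, 0, 0]; [0, 0, 2, 0, 0, 0, 0, 0, 0]; [0, 0, 0, 3, 0, 0, 0, 0, 0]; [0, 0, 0, 0, 4, 0, 0, 0, 0]; [0, 0, 0, 0, 0, 5, 0, 0, 0]; [0, 0, 0, 0, 0, 0, 6, 0, 0]; [0, 0, 0, 0, 0, 0, 0, 7, 0]; [0, 0, 0, 0, 0, 0, 0, 0, 8]] (rows listed top to bottom)

image of 1: 0
image of x: 1
image of x^2: 2x
image of x^3: 3x^2
image of x^4: 4x^3
image of x^5: 5x^4
image of x^6: 6x^5
image of x^7: 7x^6
image of x^8: 8x^7
each image's coordinates form column j of the matrix


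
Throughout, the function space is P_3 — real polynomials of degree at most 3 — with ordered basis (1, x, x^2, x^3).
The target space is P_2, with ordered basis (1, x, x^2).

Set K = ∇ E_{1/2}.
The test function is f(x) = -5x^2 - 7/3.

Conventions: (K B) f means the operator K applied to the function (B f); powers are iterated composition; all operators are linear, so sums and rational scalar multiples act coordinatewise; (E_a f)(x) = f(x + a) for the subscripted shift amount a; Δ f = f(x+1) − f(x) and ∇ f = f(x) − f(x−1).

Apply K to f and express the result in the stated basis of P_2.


the result is g(x) = -10x

E_{1/2} f = -5x^2 - 5x - 43/12
∇ E_{1/2} f = -10x


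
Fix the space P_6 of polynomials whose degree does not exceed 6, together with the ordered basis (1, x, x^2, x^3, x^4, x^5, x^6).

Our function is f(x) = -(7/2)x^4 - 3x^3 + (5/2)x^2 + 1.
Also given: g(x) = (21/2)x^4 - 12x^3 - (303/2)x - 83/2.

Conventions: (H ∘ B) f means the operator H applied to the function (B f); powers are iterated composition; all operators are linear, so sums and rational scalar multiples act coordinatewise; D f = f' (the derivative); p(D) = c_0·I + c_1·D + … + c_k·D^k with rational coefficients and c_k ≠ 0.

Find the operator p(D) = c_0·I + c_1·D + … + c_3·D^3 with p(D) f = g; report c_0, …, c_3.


D^0 f = -(7/2)x^4 - 3x^3 + (5/2)x^2 + 1
D^1 f = -14x^3 - 9x^2 + 5x
D^2 f = -42x^2 - 18x + 5
D^3 f = -84x - 18
matching coefficients of g against c_0 f + c_1 Df + … from the top degree down determines the c_i
solution: c_0 = -3, c_1 = 3/2, c_2 = -1/2, c_3 = 2

c_0 = -3, c_1 = 3/2, c_2 = -1/2, c_3 = 2


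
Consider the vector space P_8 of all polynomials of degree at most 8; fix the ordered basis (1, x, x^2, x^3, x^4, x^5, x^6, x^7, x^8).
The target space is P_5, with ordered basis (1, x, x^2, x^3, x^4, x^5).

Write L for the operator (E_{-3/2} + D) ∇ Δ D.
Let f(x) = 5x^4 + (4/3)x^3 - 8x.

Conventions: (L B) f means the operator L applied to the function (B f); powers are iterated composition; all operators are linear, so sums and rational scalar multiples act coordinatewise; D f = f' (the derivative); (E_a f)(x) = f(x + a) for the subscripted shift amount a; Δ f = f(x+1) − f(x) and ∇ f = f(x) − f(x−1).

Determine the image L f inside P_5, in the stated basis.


g(x) = 120x - 52

D f = 20x^3 + 4x^2 - 8
Δ D f = 60x^2 + 68x + 24
∇ Δ D f = 120x + 8
E_{-3/2} (∇ Δ D) f = 120x - 172
D (∇ Δ D) f = 120
(E_{-3/2} + D) (∇ Δ D) f = 120x - 52


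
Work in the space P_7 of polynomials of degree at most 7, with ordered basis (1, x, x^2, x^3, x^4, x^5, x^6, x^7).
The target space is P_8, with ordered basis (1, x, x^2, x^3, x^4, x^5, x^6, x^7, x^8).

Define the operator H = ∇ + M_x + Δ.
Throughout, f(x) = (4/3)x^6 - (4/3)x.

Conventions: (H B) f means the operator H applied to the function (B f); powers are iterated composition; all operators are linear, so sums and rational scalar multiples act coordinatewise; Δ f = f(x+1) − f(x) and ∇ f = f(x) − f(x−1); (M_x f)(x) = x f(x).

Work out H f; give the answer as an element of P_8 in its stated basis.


g(x) = (4/3)x^7 + 16x^5 + (160/3)x^3 - (4/3)x^2 + 16x - 8/3

∇ f = 8x^5 - 20x^4 + (80/3)x^3 - 20x^2 + 8x - 8/3
M_x f = (4/3)x^7 - (4/3)x^2
Δ f = 8x^5 + 20x^4 + (80/3)x^3 + 20x^2 + 8x
(∇ + M_x + Δ) f = (4/3)x^7 + 16x^5 + (160/3)x^3 - (4/3)x^2 + 16x - 8/3


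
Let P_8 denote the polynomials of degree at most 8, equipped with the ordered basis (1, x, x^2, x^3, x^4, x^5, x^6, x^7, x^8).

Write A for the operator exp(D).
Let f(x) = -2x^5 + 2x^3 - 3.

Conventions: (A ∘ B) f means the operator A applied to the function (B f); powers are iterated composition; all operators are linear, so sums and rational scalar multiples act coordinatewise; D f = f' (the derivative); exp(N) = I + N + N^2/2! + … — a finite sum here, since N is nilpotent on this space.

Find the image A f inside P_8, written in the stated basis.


the image equals g(x) = -2x^5 - 10x^4 - 18x^3 - 14x^2 - 4x - 3

order-1 term: -10x^4 + 6x^2
order-2 term: -20x^3 + 6x
order-3 term: -20x^2 + 2
order-4 term: -10x
order-5 term: -2
the series for exp(D) f terminates at order 5
exp(D) f = -2x^5 - 10x^4 - 18x^3 - 14x^2 - 4x - 3


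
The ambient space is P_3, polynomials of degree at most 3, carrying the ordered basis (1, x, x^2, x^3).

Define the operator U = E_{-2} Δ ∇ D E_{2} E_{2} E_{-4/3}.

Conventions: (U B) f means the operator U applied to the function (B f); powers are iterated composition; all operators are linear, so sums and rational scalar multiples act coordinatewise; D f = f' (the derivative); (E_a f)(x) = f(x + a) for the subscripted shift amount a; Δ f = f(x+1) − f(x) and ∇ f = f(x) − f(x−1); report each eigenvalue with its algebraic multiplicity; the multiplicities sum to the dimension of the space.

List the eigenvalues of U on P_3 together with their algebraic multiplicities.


image of 1: 0
image of x: 0
image of x^2: 0
image of x^3: 6
the matrix is upper triangular; its diagonal is (0, 0, 0, 0)
for a triangular matrix the eigenvalues are the diagonal entries, with algebraic multiplicity their repetition count

λ = 0 (multiplicity 4)


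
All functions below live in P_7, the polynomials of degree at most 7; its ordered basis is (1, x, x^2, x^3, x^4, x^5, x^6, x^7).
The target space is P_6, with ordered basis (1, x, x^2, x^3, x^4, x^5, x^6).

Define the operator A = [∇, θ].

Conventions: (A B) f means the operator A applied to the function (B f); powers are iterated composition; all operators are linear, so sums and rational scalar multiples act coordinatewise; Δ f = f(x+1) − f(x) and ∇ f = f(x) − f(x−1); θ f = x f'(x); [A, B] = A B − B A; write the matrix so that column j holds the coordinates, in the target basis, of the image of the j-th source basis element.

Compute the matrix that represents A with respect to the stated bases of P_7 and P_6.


the matrix is [[0, 1, -2, 3, -4, 5, -6, 7]; [0, 0, 2, -6, 12, -20, 30, -42]; [0, 0, 0, 3, -12, 30, -60, 105]; [0, 0, 0, 0, 4, -20, 60, -140]; [0, 0, 0, 0, 0, 5, -30, 105]; [0, 0, 0, 0, 0, 0, 6, -42]; [0, 0, 0, 0, 0, 0, 0, 7]] (rows listed top to bottom)

image of 1: 0
image of x: 1
image of x^2: 2x - 2
image of x^3: 3x^2 - 6x + 3
image of x^4: 4x^3 - 12x^2 + 12x - 4
image of x^5: 5x^4 - 20x^3 + 30x^2 - 20x + 5
image of x^6: 6x^5 - 30x^4 + 60x^3 - 60x^2 + 30x - 6
image of x^7: 7x^6 - 42x^5 + 105x^4 - 140x^3 + 105x^2 - 42x + 7
each image's coordinates form column j of the matrix


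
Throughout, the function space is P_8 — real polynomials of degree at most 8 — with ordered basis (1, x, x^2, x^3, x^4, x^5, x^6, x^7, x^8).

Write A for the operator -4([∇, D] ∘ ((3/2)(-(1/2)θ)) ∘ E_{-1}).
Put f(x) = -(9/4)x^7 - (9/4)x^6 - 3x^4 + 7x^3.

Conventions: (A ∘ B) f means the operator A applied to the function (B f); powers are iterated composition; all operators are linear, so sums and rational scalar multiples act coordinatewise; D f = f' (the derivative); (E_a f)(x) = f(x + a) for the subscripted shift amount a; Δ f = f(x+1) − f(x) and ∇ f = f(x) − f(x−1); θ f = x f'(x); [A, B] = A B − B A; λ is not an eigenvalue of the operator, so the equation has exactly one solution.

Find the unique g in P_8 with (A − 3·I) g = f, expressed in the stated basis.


g(x) = (3/4)x^7 + (3/4)x^6 + x^4 - (7/3)x^3

write g with unknown coordinates in the stated basis and equate coefficients in (A − 3·I) g = f
solving from the highest basis element down gives g = (3/4)x^7 + (3/4)x^6 + x^4 - (7/3)x^3
check: A g = 0
so A g − 3·g = -(9/4)x^7 - (9/4)x^6 - 3x^4 + 7x^3 = f ✓


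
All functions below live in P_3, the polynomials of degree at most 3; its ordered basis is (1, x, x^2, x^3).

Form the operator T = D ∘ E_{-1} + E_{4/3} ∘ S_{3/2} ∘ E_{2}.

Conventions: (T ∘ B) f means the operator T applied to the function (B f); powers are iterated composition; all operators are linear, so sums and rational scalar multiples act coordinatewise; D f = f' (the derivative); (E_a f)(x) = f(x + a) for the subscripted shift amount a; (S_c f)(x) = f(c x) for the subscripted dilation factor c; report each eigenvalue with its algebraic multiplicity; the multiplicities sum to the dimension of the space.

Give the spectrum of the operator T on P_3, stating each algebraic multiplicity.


image of 1: 1
image of x: (3/2)x + 5
image of x^2: (9/4)x^2 + 14x + 14
image of x^3: (27/8)x^3 + 30x^2 + 66x + 67
the matrix is upper triangular; its diagonal is (1, 3/2, 9/4, 27/8)
for a triangular matrix the eigenvalues are the diagonal entries, with algebraic multiplicity their repetition count

λ = 1 (multiplicity 1), λ = 3/2 (multiplicity 1), λ = 9/4 (multiplicity 1), λ = 27/8 (multiplicity 1)


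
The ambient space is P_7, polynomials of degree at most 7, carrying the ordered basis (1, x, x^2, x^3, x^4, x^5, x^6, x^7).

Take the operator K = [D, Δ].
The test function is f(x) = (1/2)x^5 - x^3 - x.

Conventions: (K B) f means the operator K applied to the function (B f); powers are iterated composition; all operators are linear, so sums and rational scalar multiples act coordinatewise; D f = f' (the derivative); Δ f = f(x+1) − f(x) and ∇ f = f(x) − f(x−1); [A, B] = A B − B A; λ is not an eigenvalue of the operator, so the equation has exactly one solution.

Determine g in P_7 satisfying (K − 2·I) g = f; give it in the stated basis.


the image equals g(x) = -(1/4)x^5 + (1/2)x^3 + (1/2)x

write g with unknown coordinates in the stated basis and equate coefficients in (K − 2·I) g = f
solving from the highest basis element down gives g = -(1/4)x^5 + (1/2)x^3 + (1/2)x
check: K g = 0
so K g − 2·g = (1/2)x^5 - x^3 - x = f ✓


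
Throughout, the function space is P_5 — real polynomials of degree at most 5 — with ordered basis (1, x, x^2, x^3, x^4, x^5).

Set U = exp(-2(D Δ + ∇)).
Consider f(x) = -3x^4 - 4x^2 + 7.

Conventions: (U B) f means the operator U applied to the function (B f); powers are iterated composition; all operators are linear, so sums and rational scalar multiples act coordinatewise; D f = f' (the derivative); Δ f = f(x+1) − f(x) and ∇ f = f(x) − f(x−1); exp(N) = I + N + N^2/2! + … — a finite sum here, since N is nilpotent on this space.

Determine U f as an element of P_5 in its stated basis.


the result is g(x) = -3x^4 + 24x^3 - 40x^2 + 64x - 115

order-1 term: 24x^3 + 36x^2 + 112x + 26
order-2 term: -72x^2 - 144x - 244
order-3 term: 96x + 144
order-4 term: -48
the series for exp(-2(D Δ + ∇)) f terminates at order 4
exp(-2(D Δ + ∇)) f = -3x^4 + 24x^3 - 40x^2 + 64x - 115


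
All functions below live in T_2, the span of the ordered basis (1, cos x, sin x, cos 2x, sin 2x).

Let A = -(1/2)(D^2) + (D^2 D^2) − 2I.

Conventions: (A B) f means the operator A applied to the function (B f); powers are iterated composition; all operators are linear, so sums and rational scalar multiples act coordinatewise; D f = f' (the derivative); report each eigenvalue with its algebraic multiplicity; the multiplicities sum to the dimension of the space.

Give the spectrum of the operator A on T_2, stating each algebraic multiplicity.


λ = -2 (multiplicity 1), λ = -1/2 (multiplicity 2), λ = 16 (multiplicity 2)

image of 1: -2
image of cos x: -(1/2)cos x
image of sin x: -(1/2)sin x
image of cos 2x: 16cos 2x
image of sin 2x: 16sin 2x
the matrix is diagonal; its diagonal is (-2, -1/2, -1/2, 16, 16)
for a triangular matrix the eigenvalues are the diagonal entries, with algebraic multiplicity their repetition count


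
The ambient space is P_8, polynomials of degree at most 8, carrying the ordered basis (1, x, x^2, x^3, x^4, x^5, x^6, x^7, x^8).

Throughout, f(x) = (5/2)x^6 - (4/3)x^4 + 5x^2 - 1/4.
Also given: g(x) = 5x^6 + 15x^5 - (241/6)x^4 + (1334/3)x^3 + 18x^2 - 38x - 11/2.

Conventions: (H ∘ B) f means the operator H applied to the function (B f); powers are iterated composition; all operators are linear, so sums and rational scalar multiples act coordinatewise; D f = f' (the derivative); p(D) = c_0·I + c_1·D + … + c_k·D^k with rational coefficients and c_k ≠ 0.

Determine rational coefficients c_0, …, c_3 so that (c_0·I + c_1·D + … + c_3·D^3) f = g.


D^0 f = (5/2)x^6 - (4/3)x^4 + 5x^2 - 1/4
D^1 f = 15x^5 - (16/3)x^3 + 10x
D^2 f = 75x^4 - 16x^2 + 10
D^3 f = 300x^3 - 32x
matching coefficients of g against c_0 f + c_1 Df + … from the top degree down determines the c_i
solution: c_0 = 2, c_1 = 1, c_2 = -1/2, c_3 = 3/2

p(D) = 2·I + D − (1/2)·D^2 + (3/2)·D^3, i.e. c_0 = 2, c_1 = 1, c_2 = -1/2, c_3 = 3/2


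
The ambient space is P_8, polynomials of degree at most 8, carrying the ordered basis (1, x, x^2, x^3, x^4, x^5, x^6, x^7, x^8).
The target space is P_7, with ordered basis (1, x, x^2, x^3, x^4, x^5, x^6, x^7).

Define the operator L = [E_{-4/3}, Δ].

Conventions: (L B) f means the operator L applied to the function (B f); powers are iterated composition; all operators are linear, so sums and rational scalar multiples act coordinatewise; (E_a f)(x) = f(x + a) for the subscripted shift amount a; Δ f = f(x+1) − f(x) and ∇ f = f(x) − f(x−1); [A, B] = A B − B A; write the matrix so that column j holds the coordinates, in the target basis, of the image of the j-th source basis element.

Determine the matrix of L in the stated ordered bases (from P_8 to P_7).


the matrix is [[0, 0, 0, 0, 0, 0, 0, 0, 0]; [0, 0, 0, 0, 0, 0, 0, 0, 0]; [0, 0, 0, 0, 0, 0, 0, 0, 0]; [0, 0, 0, 0, 0, 0, 0, 0, 0]; [0, 0, 0, 0, 0, 0, 0, 0, 0]; [0, 0, 0, 0, 0, 0, 0, 0, 0]; [0, 0, 0, 0, 0, 0, 0, 0, 0]; [0, 0, 0, 0, 0, 0, 0, 0, 0]] (rows listed top to bottom)

image of 1: 0
image of x: 0
image of x^2: 0
image of x^3: 0
image of x^4: 0
image of x^5: 0
image of x^6: 0
image of x^7: 0
image of x^8: 0
each image's coordinates form column j of the matrix


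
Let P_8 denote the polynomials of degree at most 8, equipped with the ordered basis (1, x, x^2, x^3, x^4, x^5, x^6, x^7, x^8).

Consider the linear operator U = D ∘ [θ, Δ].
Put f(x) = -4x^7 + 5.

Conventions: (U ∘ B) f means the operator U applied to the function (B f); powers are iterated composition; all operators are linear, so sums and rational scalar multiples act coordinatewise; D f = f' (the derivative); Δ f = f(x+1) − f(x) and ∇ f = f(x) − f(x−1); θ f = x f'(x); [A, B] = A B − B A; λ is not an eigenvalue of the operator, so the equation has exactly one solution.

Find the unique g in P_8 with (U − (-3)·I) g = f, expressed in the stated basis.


write g with unknown coordinates in the stated basis and equate coefficients in (U − (-3)·I) g = f
solving from the highest basis element down gives g = -(4/3)x^7 - (56/3)x^5 - (280/3)x^4 - (2800/9)x^3 - (2800/3)x^2 - (16520/9)x - 15833/9
check: U g = 56x^5 + 280x^4 + (2800/3)x^3 + 2800x^2 + (16520/3)x + 15848/3
so U g − (-3)·g = -4x^7 + 5 = f ✓

the image equals g(x) = -(4/3)x^7 - (56/3)x^5 - (280/3)x^4 - (2800/9)x^3 - (2800/3)x^2 - (16520/9)x - 15833/9


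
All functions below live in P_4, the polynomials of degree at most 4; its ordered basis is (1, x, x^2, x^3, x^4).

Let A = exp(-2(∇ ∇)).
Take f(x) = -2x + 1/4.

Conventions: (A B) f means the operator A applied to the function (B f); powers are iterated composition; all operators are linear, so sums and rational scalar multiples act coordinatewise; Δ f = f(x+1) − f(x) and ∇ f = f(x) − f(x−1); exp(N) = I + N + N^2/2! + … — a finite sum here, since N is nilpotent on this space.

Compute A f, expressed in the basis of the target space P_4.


the series for exp(-2(∇ ∇)) f terminates at order 0
exp(-2(∇ ∇)) f = -2x + 1/4

g(x) = -2x + 1/4


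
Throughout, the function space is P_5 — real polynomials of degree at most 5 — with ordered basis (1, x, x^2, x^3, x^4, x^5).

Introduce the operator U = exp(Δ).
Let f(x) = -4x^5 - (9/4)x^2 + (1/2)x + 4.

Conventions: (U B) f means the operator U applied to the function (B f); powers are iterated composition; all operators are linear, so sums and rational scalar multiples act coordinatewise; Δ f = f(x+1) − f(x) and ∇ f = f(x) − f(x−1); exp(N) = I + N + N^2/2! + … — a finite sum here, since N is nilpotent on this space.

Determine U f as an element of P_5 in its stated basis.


order-1 term: -20x^4 - 40x^3 - 40x^2 - (49/2)x - 23/4
order-2 term: -40x^3 - 120x^2 - 140x - 249/4
order-3 term: -40x^2 - 120x - 100
order-4 term: -20x - 40
order-5 term: -4
the series for exp(Δ) f terminates at order 5
exp(Δ) f = -4x^5 - 20x^4 - 80x^3 - (809/4)x^2 - 304x - 208

g(x) = -4x^5 - 20x^4 - 80x^3 - (809/4)x^2 - 304x - 208


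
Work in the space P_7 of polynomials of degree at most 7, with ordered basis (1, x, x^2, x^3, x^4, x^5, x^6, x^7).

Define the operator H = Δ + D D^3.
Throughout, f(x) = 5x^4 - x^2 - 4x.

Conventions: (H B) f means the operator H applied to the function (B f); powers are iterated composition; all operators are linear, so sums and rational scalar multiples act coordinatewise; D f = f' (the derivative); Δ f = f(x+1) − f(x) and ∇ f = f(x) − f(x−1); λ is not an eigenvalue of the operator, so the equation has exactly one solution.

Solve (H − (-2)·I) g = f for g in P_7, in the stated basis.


write g with unknown coordinates in the stated basis and equate coefficients in (H − (-2)·I) g = f
solving from the highest basis element down gives g = (5/2)x^4 - 5x^3 - (1/2)x^2 + x - 29
check: H g = 10x^3 - 6x + 58
so H g − (-2)·g = 5x^4 - x^2 - 4x = f ✓

g(x) = (5/2)x^4 - 5x^3 - (1/2)x^2 + x - 29


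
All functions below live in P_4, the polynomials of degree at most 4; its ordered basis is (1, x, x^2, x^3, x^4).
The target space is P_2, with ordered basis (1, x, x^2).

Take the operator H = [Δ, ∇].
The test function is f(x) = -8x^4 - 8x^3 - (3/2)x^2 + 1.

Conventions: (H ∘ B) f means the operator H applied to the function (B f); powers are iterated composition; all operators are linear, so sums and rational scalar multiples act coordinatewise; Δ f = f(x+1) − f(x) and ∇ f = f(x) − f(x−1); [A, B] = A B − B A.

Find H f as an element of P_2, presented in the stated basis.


the result is g(x) = 0

∇ f = -32x^3 + 24x^2 - 11x + 3/2
Δ ∇ f = -96x^2 - 48x - 19
Δ f = -32x^3 - 72x^2 - 59x - 35/2
∇ Δ f = -96x^2 - 48x - 19
[Δ, ∇] f = 0


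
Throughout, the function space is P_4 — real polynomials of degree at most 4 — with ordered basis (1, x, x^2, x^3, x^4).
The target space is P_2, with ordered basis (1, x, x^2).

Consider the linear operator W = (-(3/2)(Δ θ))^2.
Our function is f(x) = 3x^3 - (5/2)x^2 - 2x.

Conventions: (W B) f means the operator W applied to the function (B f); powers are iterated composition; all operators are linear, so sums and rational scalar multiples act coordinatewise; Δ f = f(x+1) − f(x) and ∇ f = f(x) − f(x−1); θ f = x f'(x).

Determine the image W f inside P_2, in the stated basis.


θ f = 9x^3 - 5x^2 - 2x
Δ θ f = 27x^2 + 17x + 2
(-(3/2)(Δ θ)) f = -(81/2)x^2 - (51/2)x - 3
θ (-(3/2)(Δ θ)) f = -81x^2 - (51/2)x
Δ θ (-(3/2)(Δ θ)) f = -162x - 213/2
(-(3/2)(Δ θ)) (-(3/2)(Δ θ)) f = 243x + 639/4

the result is g(x) = 243x + 639/4


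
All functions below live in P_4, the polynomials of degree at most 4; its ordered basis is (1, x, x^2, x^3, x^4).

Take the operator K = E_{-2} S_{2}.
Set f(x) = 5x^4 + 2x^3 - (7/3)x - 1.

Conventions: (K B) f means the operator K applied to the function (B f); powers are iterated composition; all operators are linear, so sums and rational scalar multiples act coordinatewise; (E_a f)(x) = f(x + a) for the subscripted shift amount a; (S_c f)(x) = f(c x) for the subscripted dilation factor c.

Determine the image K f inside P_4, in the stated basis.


the result is g(x) = 80x^4 - 624x^3 + 1824x^2 - (7118/3)x + 3481/3

S_{2} f = 80x^4 + 16x^3 - (14/3)x - 1
E_{-2} S_{2} f = 80x^4 - 624x^3 + 1824x^2 - (7118/3)x + 3481/3


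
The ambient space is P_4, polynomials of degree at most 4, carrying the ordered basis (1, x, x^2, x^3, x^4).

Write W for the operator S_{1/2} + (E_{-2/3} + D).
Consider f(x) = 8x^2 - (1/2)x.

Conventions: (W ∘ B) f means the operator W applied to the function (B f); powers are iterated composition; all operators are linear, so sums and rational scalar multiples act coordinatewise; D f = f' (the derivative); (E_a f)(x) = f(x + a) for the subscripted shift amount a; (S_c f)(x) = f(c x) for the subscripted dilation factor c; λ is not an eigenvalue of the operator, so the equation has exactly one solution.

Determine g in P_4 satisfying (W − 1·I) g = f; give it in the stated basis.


write g with unknown coordinates in the stated basis and equate coefficients in (W − 1·I) g = f
solving from the highest basis element down gives g = 32x^2 - (131/3)x + 1/3
check: W g = 40x^2 - (265/6)x + 1/3
so W g − 1·g = 8x^2 - (1/2)x = f ✓

the result is g(x) = 32x^2 - (131/3)x + 1/3


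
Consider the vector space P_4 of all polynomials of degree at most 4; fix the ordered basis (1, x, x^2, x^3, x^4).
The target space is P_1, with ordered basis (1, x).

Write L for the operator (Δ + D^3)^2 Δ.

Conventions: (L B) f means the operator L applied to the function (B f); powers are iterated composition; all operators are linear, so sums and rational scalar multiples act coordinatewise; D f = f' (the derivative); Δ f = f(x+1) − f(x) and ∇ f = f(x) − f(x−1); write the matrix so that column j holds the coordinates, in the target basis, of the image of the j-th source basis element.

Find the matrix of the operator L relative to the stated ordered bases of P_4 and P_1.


image of 1: 0
image of x: 0
image of x^2: 0
image of x^3: 6
image of x^4: 24x + 36
each image's coordinates form column j of the matrix

the matrix is [[0, 0, 0, 6, 36]; [0, 0, 0, 0, 24]] (rows listed top to bottom)


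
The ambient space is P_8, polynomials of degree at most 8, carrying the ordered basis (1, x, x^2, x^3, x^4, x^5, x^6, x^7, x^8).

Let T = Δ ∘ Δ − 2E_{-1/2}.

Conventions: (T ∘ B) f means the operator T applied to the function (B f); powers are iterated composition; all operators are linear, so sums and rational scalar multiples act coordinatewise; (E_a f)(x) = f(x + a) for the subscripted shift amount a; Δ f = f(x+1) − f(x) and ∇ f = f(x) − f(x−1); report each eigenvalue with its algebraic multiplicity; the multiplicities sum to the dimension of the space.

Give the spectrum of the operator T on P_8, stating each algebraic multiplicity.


image of 1: -2
image of x: -2x + 1
image of x^2: -2x^2 + 2x + 3/2
image of x^3: -2x^3 + 3x^2 + (9/2)x + 25/4
image of x^4: -2x^4 + 4x^3 + 9x^2 + 25x + 111/8
image of x^5: -2x^5 + 5x^4 + 15x^3 + (125/2)x^2 + (555/8)x + 481/16
image of x^6: -2x^6 + 6x^5 + (45/2)x^4 + 125x^3 + (1665/8)x^2 + (1443/8)x + 1983/32
image of x^7: -2x^7 + 7x^6 + (63/2)x^5 + (875/4)x^4 + (3885/8)x^3 + (10101/16)x^2 + (13881/32)x + 8065/64
image of x^8: -2x^8 + 8x^7 + 42x^6 + 350x^5 + (3885/4)x^4 + (3367/2)x^3 + (13881/8)x^2 + (8065/8)x + 32511/128
the matrix is upper triangular; its diagonal is (-2, -2, -2, -2, -2, -2, -2, -2, -2)
for a triangular matrix the eigenvalues are the diagonal entries, with algebraic multiplicity their repetition count

λ = -2 (multiplicity 9)


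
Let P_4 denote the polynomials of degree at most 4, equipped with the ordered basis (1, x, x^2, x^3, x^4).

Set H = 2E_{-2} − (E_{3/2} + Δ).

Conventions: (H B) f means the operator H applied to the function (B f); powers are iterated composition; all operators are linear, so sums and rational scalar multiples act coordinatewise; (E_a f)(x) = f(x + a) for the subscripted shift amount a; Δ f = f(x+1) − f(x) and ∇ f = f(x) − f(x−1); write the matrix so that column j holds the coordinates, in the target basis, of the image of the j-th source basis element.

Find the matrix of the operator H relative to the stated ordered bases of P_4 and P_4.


the matrix is [[1, -13/2, 19/4, -163/8, 415/16]; [0, 1, -13, 57/4, -163/2]; [0, 0, 1, -39/2, 57/2]; [0, 0, 0, 1, -26]; [0, 0, 0, 0, 1]] (rows listed top to bottom)

image of 1: 1
image of x: x - 13/2
image of x^2: x^2 - 13x + 19/4
image of x^3: x^3 - (39/2)x^2 + (57/4)x - 163/8
image of x^4: x^4 - 26x^3 + (57/2)x^2 - (163/2)x + 415/16
each image's coordinates form column j of the matrix


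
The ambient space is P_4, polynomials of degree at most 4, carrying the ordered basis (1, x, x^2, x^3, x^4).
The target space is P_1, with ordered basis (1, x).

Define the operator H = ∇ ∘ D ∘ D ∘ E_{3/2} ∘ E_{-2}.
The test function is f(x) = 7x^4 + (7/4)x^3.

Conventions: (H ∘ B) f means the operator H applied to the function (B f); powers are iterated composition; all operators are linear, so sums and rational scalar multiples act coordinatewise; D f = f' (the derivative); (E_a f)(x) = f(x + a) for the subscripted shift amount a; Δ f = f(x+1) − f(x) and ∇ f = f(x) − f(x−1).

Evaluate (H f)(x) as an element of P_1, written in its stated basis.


E_{-2} f = 7x^4 - (217/4)x^3 + (315/2)x^2 - 203x + 98
E_{3/2} E_{-2} f = 7x^4 - (49/4)x^3 + (63/8)x^2 - (35/16)x + 7/32
D E_{3/2} E_{-2} f = 28x^3 - (147/4)x^2 + (63/4)x - 35/16
D (D ∘ E_{3/2} ∘ E_{-2}) f = 84x^2 - (147/2)x + 63/4
∇ D (D ∘ E_{3/2} ∘ E_{-2}) f = 168x - 315/2

g(x) = 168x - 315/2


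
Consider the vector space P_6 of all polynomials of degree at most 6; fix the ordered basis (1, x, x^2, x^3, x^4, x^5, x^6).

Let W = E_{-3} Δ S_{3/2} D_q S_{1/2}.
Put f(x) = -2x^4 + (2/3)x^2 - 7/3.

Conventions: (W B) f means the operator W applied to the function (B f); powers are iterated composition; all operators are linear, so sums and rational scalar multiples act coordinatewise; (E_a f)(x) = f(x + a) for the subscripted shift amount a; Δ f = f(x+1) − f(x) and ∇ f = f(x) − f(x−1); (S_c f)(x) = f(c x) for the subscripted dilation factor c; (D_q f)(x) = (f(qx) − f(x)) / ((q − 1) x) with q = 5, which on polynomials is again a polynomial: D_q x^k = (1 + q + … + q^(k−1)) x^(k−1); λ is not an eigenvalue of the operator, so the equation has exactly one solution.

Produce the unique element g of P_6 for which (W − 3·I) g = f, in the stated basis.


g(x) = (2/3)x^4 + (3127/144)x^2 - (1755/16)x + 89857/576

write g with unknown coordinates in the stated basis and equate coefficients in (W − 3·I) g = f
solving from the highest basis element down gives g = (2/3)x^4 + (3127/144)x^2 - (1755/16)x + 89857/576
check: W g = (1053/16)x^2 - (5265/16)x + 29803/64
so W g − 3·g = -2x^4 + (2/3)x^2 - 7/3 = f ✓


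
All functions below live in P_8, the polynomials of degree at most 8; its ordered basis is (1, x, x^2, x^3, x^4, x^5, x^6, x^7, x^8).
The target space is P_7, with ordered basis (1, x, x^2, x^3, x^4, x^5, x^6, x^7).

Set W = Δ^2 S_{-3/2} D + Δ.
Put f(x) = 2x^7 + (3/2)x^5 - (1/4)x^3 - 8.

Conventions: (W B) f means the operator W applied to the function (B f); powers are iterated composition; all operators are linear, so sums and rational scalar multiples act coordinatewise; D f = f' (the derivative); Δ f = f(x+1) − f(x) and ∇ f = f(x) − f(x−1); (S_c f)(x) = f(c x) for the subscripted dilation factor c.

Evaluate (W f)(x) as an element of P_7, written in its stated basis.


the result is g(x) = 14x^6 + 42x^5 + (77785/16)x^4 + (76885/4)x^3 + (544005/16)x^2 + (237091/8)x + 20837/2

D f = 14x^6 + (15/2)x^4 - (3/4)x^2
S_{-3/2} D f = (5103/32)x^6 + (1215/32)x^4 - (27/16)x^2
Δ (S_{-3/2} D) f = (15309/16)x^5 + (76545/32)x^4 + (13365/4)x^3 + (83835/32)x^2 + (17685/16)x + 783/4
Δ Δ (S_{-3/2} D) f = (76545/16)x^4 + (76545/4)x^3 + (543105/16)x^2 + (236925/8)x + 41661/4
Δ f = 14x^6 + 42x^5 + (155/2)x^4 + 85x^3 + (225/4)x^2 + (83/4)x + 13/4
(Δ^2 S_{-3/2} D + Δ) f = 14x^6 + 42x^5 + (77785/16)x^4 + (76885/4)x^3 + (544005/16)x^2 + (237091/8)x + 20837/2


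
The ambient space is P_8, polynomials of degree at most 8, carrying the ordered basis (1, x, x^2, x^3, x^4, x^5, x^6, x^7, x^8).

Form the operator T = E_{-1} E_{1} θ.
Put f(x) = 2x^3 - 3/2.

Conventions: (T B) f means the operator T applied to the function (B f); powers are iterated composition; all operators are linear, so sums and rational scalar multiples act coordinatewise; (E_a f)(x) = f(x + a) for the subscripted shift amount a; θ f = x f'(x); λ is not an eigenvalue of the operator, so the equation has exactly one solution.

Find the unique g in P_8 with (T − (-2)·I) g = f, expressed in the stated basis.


write g with unknown coordinates in the stated basis and equate coefficients in (T − (-2)·I) g = f
solving from the highest basis element down gives g = (2/5)x^3 - 3/4
check: T g = (6/5)x^3
so T g − (-2)·g = 2x^3 - 3/2 = f ✓

g(x) = (2/5)x^3 - 3/4


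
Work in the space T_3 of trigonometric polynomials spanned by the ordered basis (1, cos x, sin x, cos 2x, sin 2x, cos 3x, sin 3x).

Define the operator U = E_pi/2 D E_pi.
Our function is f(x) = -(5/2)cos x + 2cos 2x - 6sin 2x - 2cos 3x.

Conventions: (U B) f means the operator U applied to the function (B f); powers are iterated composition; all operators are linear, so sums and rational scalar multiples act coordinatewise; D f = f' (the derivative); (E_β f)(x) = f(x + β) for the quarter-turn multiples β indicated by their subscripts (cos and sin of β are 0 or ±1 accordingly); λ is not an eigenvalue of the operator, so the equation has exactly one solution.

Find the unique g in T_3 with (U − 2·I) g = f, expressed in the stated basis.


g(x) = (5/2)cos x - 2cos 2x + sin 2x + (2/5)cos 3x

write g with unknown coordinates in the stated basis and equate coefficients in (U − 2·I) g = f
solving from the highest basis element down gives g = (5/2)cos x - 2cos 2x + sin 2x + (2/5)cos 3x
check: U g = (5/2)cos x - 2cos 2x - 4sin 2x - (6/5)cos 3x
so U g − 2·g = -(5/2)cos x + 2cos 2x - 6sin 2x - 2cos 3x = f ✓


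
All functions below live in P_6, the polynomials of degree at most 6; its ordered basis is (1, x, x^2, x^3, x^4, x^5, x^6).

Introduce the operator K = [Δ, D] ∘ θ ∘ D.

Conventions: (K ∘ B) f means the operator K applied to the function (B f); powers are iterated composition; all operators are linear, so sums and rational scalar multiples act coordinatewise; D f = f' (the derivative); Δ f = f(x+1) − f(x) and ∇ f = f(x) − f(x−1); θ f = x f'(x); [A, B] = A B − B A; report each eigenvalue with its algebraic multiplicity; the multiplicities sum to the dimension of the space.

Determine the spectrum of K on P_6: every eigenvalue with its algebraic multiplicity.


image of 1: 0
image of x: 0
image of x^2: 0
image of x^3: 0
image of x^4: 0
image of x^5: 0
image of x^6: 0
the matrix is upper triangular; its diagonal is (0, 0, 0, 0, 0, 0, 0)
for a triangular matrix the eigenvalues are the diagonal entries, with algebraic multiplicity their repetition count

λ = 0 (multiplicity 7)


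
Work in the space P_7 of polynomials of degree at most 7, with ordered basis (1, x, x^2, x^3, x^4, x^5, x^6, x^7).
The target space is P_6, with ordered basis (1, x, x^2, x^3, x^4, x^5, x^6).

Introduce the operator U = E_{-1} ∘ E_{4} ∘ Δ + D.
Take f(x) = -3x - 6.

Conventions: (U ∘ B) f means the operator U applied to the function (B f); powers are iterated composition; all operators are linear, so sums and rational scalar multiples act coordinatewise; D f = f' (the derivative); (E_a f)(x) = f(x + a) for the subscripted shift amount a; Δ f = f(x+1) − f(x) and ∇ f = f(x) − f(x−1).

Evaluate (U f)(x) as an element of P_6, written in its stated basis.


the result is g(x) = -6

Δ f = -3
E_{4} Δ f = -3
E_{-1} E_{4} Δ f = -3
D f = -3
(E_{-1} ∘ E_{4} ∘ Δ + D) f = -6


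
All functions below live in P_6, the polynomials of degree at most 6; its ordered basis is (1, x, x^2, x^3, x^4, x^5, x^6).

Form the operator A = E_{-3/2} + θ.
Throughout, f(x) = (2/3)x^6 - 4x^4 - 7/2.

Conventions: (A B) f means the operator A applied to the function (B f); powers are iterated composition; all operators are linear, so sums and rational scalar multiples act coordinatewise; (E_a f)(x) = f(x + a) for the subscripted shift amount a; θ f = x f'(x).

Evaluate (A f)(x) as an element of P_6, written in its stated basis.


E_{-3/2} f = (2/3)x^6 - 6x^5 + (37/2)x^4 - 21x^3 - (27/8)x^2 + (189/8)x - 517/32
θ f = 4x^6 - 16x^4
(E_{-3/2} + θ) f = (14/3)x^6 - 6x^5 + (5/2)x^4 - 21x^3 - (27/8)x^2 + (189/8)x - 517/32

the result is g(x) = (14/3)x^6 - 6x^5 + (5/2)x^4 - 21x^3 - (27/8)x^2 + (189/8)x - 517/32


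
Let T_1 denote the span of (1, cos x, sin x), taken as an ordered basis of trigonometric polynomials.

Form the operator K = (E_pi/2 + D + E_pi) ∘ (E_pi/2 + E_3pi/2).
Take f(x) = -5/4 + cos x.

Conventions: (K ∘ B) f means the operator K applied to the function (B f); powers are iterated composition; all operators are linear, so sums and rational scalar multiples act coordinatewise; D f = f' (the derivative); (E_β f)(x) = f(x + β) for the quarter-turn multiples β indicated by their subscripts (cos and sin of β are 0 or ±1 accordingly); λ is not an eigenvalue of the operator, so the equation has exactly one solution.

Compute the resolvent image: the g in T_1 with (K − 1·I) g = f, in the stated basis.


write g with unknown coordinates in the stated basis and equate coefficients in (K − 1·I) g = f
solving from the highest basis element down gives g = -5/12 - cos x
check: K g = -5/3
so K g − 1·g = -5/4 + cos x = f ✓

g(x) = -5/12 - cos x
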